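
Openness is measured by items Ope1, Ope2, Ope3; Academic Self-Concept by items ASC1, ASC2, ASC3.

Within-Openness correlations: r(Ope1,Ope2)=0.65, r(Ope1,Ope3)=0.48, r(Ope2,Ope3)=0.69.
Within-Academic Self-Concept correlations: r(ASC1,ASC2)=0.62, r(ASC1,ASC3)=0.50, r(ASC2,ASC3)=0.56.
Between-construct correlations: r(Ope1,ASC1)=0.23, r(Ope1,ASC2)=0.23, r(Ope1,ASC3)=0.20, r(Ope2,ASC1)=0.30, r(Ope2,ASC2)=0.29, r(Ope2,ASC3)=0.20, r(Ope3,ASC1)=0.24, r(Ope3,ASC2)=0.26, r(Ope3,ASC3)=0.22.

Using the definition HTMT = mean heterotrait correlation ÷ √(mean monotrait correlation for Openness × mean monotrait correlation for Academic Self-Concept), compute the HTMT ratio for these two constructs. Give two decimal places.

0.41

Between-construct mean = 2.17/9 = 0.2411.
Mean within-Ope = 1.82/3 = 0.6067; mean within-ASC = 1.68/3 = 0.5600.
Geometric mean = √(0.6067 × 0.5600) = 0.5829.
HTMT = 0.2411 / 0.5829 = 0.41.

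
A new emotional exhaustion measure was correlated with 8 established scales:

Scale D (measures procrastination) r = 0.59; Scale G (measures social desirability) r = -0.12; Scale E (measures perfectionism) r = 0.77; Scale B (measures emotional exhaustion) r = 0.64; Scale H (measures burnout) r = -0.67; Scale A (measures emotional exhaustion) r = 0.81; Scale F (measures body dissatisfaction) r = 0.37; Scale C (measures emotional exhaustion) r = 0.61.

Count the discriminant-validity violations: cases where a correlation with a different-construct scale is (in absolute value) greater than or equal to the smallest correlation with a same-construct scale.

Convergent (same construct = emotional exhaustion): Scale B, Scale A, Scale C.
Smallest convergent = 0.61. Discriminant |r|: 0.59, 0.12, 0.77, 0.67, 0.37; count ≥ 0.61 → 2.

2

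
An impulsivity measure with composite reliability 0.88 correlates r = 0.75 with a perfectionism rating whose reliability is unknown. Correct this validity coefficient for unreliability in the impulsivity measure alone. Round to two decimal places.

0.80

Single correction: r_c = r_obs / √r_xx = 0.75 / √0.88 = 0.75 / 0.9381 ≈ 0.80.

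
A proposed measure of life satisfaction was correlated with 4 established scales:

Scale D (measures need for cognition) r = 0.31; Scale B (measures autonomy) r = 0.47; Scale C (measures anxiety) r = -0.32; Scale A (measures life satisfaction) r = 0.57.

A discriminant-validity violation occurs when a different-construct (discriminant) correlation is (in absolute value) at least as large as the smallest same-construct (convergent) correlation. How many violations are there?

Convergent (same construct = life satisfaction): Scale A.
Smallest convergent = 0.57. Discriminant |r|: 0.31, 0.47, 0.32; count ≥ 0.57 → 0.

0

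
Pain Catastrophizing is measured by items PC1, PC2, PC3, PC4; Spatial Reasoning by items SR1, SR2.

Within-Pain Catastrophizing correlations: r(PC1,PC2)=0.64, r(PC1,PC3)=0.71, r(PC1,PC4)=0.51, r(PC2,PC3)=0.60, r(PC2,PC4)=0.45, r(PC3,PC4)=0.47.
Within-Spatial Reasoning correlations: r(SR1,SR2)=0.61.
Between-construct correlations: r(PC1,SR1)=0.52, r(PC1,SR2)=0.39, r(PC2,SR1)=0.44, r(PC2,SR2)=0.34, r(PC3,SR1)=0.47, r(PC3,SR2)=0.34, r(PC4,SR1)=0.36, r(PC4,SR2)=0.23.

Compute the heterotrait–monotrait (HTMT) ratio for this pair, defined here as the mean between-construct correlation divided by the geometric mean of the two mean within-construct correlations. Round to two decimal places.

Mean between = 3.09/8 = 0.3863.
Mean within-PC = 3.38/6 = 0.5633; mean within-SR = 0.61/1 = 0.6100.
Geometric mean = √(0.5633 × 0.6100) = 0.5862.
HTMT = 0.3863 / 0.5862 = 0.66.

0.66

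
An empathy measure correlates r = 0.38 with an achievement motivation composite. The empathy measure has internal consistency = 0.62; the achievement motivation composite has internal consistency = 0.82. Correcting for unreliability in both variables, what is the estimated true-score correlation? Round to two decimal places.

0.53

r_true = r_obs / √(r_xx · r_yy) = 0.38 / √(0.62 × 0.82) = 0.38 / √0.5084 = 0.38 / 0.7130 ≈ 0.53.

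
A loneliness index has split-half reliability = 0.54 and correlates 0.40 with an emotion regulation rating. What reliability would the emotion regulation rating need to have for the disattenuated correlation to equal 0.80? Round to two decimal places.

0.46

r_true = r_obs / √(r_xx · r_yy) ⇒ 0.80 = 0.40 / √(0.54 · r_yy).
√(0.54 · r_yy) = 0.40 / 0.80 = 0.5000; 0.54 · r_yy = 0.2500; r_yy = 0.2500 / 0.54 ≈ 0.46.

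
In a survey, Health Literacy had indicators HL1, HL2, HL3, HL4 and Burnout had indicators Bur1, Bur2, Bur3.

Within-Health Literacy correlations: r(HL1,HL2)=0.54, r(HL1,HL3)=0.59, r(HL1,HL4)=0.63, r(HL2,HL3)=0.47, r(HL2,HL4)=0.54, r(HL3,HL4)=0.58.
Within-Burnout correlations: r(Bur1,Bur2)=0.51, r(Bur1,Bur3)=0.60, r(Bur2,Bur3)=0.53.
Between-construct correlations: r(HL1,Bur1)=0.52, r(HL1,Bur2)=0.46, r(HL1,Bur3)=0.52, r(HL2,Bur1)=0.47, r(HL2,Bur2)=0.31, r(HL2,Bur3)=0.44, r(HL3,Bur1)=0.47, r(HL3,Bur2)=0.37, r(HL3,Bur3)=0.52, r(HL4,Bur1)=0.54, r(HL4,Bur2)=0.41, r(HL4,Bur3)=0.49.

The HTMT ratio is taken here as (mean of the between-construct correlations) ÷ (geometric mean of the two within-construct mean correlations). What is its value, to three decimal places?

Between-construct mean = 5.52/12 = 0.4600.
Mean within-HL = 3.35/6 = 0.5583; mean within-Bur = 1.64/3 = 0.5467.
Geometric mean = √(0.5583 × 0.5467) = 0.5525.
HTMT = 0.4600 / 0.5525 = 0.833.

0.833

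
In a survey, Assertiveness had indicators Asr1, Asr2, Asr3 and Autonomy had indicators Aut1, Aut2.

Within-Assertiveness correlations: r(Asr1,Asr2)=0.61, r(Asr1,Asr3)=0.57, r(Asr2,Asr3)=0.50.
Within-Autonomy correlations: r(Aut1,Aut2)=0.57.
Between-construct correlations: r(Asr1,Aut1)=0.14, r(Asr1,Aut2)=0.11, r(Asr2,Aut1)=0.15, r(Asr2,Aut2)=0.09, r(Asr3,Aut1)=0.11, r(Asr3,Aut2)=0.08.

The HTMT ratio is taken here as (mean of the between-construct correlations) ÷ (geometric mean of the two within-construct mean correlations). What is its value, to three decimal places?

Mean between = 0.68/6 = 0.1133.
Mean within-Asr = 1.68/3 = 0.5600; mean within-Aut = 0.57/1 = 0.5700.
Geometric mean = √(0.5600 × 0.5700) = 0.5650.
HTMT = 0.1133 / 0.5650 = 0.201.

0.201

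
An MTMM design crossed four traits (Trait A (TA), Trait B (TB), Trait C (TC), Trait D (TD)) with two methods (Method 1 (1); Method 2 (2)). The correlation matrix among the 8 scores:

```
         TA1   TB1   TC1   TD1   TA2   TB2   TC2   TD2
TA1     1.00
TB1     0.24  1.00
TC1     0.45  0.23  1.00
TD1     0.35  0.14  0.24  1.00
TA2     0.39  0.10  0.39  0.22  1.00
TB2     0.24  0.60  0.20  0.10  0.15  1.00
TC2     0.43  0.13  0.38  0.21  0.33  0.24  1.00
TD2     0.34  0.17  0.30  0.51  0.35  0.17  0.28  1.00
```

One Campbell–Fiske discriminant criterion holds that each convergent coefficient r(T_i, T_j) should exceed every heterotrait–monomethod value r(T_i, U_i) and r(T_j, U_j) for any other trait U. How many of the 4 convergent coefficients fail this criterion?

2

Convergent coefficients and their comparison sets:
TA (methods 1·2): 0.39 vs {0.24, 0.15, 0.45, 0.33, 0.35, 0.35} → fail.
TB (methods 1·2): 0.60 vs {0.24, 0.15, 0.23, 0.24, 0.14, 0.17} → pass.
TC (methods 1·2): 0.38 vs {0.45, 0.33, 0.23, 0.24, 0.24, 0.28} → fail.
TD (methods 1·2): 0.51 vs {0.35, 0.35, 0.14, 0.17, 0.24, 0.28} → pass.
2 of 4 fail.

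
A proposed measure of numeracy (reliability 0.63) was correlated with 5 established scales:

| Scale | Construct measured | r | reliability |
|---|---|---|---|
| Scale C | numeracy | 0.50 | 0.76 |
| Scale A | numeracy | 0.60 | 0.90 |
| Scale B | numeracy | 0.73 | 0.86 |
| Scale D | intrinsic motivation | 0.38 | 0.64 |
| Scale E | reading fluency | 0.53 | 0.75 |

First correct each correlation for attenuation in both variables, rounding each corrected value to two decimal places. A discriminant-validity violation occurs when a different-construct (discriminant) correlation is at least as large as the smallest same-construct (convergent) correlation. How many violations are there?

Disattenuated r (r / √(r_scale · r_new)):
  Scale C (conv): 0.50 / √(0.76·0.63) = 0.72
  Scale A (conv): 0.60 / √(0.90·0.63) = 0.80
  Scale B (conv): 0.73 / √(0.86·0.63) = 0.99
  Scale D (disc): 0.38 / √(0.64·0.63) = 0.60
  Scale E (disc): 0.53 / √(0.75·0.63) = 0.77
Smallest convergent = 0.72. Discriminant values: 0.60, 0.77; count ≥ 0.72 → 1.

1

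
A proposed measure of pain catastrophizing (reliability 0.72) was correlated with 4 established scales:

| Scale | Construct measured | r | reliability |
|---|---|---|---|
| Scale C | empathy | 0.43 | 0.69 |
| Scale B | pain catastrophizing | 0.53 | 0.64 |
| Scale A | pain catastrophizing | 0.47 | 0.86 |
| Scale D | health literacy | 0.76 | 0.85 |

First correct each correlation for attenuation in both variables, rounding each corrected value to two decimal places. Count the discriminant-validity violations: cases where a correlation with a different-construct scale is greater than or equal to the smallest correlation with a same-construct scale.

Disattenuated r (r / √(r_scale · r_new)):
  Scale C (disc): 0.43 / √(0.69·0.72) = 0.61
  Scale B (conv): 0.53 / √(0.64·0.72) = 0.78
  Scale A (conv): 0.47 / √(0.86·0.72) = 0.60
  Scale D (disc): 0.76 / √(0.85·0.72) = 0.97
Smallest convergent = 0.60. Discriminant values: 0.61, 0.97; count ≥ 0.60 → 2.

2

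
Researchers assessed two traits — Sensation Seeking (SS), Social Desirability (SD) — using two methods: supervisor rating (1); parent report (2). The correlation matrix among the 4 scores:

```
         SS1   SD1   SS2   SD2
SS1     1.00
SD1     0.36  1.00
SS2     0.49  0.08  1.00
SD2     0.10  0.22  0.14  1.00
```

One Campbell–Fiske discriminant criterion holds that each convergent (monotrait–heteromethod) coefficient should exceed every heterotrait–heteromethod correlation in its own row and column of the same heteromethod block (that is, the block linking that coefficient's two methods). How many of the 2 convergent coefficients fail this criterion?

0

Each convergent coefficient versus the relevant comparison correlations:
SS (methods 1·2): 0.49 vs {0.10, 0.08} → pass.
SD (methods 1·2): 0.22 vs {0.08, 0.10} → pass.
0 of 2 fail.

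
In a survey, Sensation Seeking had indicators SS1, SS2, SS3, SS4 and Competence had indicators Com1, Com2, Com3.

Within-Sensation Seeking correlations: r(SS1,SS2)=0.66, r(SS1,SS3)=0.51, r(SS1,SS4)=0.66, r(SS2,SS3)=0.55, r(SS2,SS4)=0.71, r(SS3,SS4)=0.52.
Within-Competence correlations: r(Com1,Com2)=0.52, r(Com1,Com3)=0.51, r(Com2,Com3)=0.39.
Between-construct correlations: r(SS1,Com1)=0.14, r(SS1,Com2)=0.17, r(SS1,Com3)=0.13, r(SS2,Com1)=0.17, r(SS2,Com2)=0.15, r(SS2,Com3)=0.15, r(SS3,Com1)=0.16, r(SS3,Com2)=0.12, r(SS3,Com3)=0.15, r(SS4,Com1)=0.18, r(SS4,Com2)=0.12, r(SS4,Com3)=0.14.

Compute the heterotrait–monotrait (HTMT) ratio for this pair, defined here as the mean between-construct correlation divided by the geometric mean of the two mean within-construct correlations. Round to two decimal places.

Mean heterotrait r = 1.78/12 = 0.1483.
Mean within-SS = 3.61/6 = 0.6017; mean within-Com = 1.42/3 = 0.4733.
Geometric mean = √(0.6017 × 0.4733) = 0.5337.
HTMT = 0.1483 / 0.5337 = 0.28.

0.28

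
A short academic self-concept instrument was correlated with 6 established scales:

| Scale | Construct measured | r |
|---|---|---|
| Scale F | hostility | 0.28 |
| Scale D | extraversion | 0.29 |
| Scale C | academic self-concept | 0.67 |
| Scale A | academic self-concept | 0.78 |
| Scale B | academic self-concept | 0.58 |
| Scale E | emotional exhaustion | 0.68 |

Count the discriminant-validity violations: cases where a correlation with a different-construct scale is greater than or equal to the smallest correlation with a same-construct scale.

Convergent (same construct = academic self-concept): Scale C, Scale A, Scale B.
Smallest convergent = 0.58. Discriminant values: 0.28, 0.29, 0.68; count ≥ 0.58 → 1.

1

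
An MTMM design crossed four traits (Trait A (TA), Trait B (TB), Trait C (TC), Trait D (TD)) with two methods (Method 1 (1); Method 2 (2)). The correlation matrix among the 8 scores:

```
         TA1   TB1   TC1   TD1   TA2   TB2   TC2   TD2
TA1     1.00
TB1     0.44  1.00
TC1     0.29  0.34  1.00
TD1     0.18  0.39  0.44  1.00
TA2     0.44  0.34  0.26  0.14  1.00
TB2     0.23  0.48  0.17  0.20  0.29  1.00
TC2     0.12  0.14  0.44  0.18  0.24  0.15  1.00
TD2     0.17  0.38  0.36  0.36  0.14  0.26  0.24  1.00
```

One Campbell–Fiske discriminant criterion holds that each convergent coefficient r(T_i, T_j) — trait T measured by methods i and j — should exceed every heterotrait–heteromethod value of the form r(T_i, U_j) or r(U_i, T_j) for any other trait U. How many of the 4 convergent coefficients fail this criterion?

Checking each validity diagonal entry against its comparison values:
TA (methods 1·2): 0.44 vs {0.23, 0.34, 0.12, 0.26, 0.17, 0.14} → pass.
TB (methods 1·2): 0.48 vs {0.34, 0.23, 0.14, 0.17, 0.38, 0.20} → pass.
TC (methods 1·2): 0.44 vs {0.26, 0.12, 0.17, 0.14, 0.36, 0.18} → pass.
TD (methods 1·2): 0.36 vs {0.14, 0.17, 0.20, 0.38, 0.18, 0.36} → fail.
1 of 4 fail.

1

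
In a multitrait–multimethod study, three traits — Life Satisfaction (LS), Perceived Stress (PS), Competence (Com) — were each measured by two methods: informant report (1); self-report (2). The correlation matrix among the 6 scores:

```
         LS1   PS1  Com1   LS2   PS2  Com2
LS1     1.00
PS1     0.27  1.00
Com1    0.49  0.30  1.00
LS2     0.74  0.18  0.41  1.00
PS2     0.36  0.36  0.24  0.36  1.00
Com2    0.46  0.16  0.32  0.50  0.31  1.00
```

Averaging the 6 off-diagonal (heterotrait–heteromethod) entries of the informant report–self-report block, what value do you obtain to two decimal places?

HTHM values (method 1 × method 2): 0.36, 0.46, 0.18, 0.16, 0.41, 0.24; mean = 1.81/6 = 0.30.

0.30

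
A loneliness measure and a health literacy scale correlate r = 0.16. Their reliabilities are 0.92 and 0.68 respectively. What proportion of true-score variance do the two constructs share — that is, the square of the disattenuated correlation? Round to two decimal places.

0.04

Disattenuated r = 0.16 / √(0.92 × 0.68) = 0.16 / 0.7909 = 0.2023.
Shared true-score variance = 0.2023² = 0.0409 ≈ 0.04.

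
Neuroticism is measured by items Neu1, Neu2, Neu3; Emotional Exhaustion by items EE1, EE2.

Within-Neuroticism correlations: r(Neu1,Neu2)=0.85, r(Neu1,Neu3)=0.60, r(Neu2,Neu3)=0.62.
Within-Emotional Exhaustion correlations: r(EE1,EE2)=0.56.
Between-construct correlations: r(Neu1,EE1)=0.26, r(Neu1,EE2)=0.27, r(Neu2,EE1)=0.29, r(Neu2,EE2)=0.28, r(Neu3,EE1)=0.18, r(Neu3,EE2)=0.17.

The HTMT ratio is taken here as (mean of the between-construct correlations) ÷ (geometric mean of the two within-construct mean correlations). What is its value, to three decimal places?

Between-construct mean = 1.45/6 = 0.2417.
Mean within-Neu = 2.07/3 = 0.6900; mean within-EE = 0.56/1 = 0.5600.
Geometric mean = √(0.6900 × 0.5600) = 0.6216.
HTMT = 0.2417 / 0.6216 = 0.389.

0.389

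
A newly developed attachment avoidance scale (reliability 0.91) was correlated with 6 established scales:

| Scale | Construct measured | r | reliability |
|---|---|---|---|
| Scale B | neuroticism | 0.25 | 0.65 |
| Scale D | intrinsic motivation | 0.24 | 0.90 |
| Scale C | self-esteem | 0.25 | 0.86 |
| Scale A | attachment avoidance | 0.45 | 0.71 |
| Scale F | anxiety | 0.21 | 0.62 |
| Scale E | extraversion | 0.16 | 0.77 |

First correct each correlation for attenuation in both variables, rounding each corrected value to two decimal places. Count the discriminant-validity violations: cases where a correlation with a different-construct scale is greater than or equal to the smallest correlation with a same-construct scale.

0

Disattenuated r (r / √(r_scale · r_new)):
  Scale B (disc): 0.25 / √(0.65·0.91) = 0.33
  Scale D (disc): 0.24 / √(0.90·0.91) = 0.27
  Scale C (disc): 0.25 / √(0.86·0.91) = 0.28
  Scale A (conv): 0.45 / √(0.71·0.91) = 0.56
  Scale F (disc): 0.21 / √(0.62·0.91) = 0.28
  Scale E (disc): 0.16 / √(0.77·0.91) = 0.19
Smallest convergent = 0.56. Discriminant values: 0.33, 0.27, 0.28, 0.28, 0.19; count ≥ 0.56 → 0.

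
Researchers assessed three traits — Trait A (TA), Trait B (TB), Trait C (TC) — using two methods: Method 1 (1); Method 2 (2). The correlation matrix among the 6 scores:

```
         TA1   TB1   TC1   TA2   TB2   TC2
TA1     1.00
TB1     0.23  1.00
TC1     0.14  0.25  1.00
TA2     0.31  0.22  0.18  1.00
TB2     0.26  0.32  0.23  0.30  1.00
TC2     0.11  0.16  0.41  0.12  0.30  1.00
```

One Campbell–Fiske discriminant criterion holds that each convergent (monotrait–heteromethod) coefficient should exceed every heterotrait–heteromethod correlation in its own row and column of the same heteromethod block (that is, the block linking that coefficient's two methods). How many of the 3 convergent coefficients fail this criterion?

Convergent coefficients and their comparison sets:
TA (methods 1·2): 0.31 vs {0.26, 0.22, 0.11, 0.18} → pass.
TB (methods 1·2): 0.32 vs {0.22, 0.26, 0.16, 0.23} → pass.
TC (methods 1·2): 0.41 vs {0.18, 0.11, 0.23, 0.16} → pass.
0 of 3 fail.

0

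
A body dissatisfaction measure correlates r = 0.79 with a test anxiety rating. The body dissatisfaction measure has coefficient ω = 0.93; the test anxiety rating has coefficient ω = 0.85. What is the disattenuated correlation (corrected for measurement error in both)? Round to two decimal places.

0.89

r_true = r_obs / √(r_xx · r_yy) = 0.79 / √(0.93 × 0.85) = 0.79 / √0.7905 = 0.79 / 0.8891 ≈ 0.89.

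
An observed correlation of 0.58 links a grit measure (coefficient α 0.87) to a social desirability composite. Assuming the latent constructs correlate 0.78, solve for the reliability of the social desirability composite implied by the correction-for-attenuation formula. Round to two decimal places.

r_true = r_obs / √(r_xx · r_yy) ⇒ 0.78 = 0.58 / √(0.87 · r_yy).
√(0.87 · r_yy) = 0.58 / 0.78 = 0.7436; 0.87 · r_yy = 0.5529; r_yy = 0.5529 / 0.87 ≈ 0.64.

0.64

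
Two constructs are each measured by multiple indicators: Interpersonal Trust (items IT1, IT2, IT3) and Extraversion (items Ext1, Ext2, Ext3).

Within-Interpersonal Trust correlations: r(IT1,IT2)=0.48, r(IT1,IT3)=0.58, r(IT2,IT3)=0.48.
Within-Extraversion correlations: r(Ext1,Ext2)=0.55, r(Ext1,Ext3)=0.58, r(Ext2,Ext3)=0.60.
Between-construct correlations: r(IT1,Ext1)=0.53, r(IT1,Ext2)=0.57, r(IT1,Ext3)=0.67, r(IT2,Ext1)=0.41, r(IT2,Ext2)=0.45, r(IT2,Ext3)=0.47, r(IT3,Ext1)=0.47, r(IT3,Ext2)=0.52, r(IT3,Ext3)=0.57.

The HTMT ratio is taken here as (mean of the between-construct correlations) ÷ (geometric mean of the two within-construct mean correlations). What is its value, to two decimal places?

0.95

Between-construct mean = 4.66/9 = 0.5178.
Mean within-IT = 1.54/3 = 0.5133; mean within-Ext = 1.73/3 = 0.5767.
Geometric mean = √(0.5133 × 0.5767) = 0.5441.
HTMT = 0.5178 / 0.5441 = 0.95.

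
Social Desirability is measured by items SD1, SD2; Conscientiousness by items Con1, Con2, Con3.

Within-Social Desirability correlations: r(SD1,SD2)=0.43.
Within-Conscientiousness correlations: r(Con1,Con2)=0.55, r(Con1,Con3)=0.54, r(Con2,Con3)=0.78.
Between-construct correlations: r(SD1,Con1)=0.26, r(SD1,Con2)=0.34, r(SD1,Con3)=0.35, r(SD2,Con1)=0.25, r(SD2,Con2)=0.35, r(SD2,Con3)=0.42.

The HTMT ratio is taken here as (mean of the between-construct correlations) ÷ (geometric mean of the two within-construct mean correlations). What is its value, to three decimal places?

0.634

Mean between = 1.97/6 = 0.3283.
Mean within-SD = 0.43/1 = 0.4300; mean within-Con = 1.87/3 = 0.6233.
Geometric mean = √(0.4300 × 0.6233) = 0.5177.
HTMT = 0.3283 / 0.5177 = 0.634.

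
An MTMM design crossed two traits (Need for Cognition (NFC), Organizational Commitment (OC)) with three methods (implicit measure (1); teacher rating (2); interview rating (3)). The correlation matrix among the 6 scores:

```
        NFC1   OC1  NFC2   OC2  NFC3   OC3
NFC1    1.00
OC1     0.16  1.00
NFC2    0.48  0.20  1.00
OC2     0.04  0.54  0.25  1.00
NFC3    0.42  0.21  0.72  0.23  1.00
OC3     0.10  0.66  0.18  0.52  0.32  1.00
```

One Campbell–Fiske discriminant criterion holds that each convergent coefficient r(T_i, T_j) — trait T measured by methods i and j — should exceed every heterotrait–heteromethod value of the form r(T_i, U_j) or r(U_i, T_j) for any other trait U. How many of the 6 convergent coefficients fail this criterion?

0

Each convergent coefficient versus the relevant comparison correlations:
NFC (methods 1·2): 0.48 vs {0.04, 0.20} → pass.
NFC (methods 1·3): 0.42 vs {0.10, 0.21} → pass.
NFC (methods 2·3): 0.72 vs {0.18, 0.23} → pass.
OC (methods 1·2): 0.54 vs {0.20, 0.04} → pass.
OC (methods 1·3): 0.66 vs {0.21, 0.10} → pass.
OC (methods 2·3): 0.52 vs {0.23, 0.18} → pass.
0 of 6 fail.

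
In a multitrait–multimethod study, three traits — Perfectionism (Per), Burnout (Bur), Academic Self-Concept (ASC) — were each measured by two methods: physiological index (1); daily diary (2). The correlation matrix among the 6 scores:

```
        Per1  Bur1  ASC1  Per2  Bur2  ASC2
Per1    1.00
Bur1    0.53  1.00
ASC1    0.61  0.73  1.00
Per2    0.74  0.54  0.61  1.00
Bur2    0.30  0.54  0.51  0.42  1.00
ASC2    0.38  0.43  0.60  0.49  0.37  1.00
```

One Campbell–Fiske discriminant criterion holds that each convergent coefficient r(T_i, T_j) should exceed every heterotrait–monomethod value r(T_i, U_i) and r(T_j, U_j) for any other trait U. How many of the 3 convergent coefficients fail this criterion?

2

Convergent coefficients and their comparison sets:
Per (methods 1·2): 0.74 vs {0.53, 0.42, 0.61, 0.49} → pass.
Bur (methods 1·2): 0.54 vs {0.53, 0.42, 0.73, 0.37} → fail.
ASC (methods 1·2): 0.60 vs {0.61, 0.49, 0.73, 0.37} → fail.
2 of 3 fail.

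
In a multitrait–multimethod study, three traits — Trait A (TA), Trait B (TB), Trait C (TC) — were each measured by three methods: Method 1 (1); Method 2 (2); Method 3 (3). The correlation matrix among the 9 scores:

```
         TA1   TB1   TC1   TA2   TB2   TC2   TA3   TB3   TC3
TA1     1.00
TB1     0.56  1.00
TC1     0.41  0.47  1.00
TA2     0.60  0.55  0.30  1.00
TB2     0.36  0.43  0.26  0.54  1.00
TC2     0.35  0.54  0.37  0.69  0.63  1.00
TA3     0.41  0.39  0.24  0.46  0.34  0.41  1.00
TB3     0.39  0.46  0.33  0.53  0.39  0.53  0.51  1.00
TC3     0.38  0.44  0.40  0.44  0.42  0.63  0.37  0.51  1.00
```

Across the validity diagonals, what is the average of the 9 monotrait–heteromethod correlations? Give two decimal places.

Convergent values: 0.60, 0.41, 0.46, 0.43, 0.46, 0.39, 0.37, 0.40, 0.63; mean = 4.15/9 = 0.46.

0.46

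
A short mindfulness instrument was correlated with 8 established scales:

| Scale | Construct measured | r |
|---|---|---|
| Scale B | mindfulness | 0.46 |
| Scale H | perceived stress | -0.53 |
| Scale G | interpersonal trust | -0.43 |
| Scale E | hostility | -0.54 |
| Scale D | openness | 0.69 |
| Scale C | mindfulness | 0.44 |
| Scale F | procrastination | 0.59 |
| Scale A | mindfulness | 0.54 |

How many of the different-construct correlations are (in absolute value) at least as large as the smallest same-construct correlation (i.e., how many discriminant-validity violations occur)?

Convergent (same construct = mindfulness): Scale B, Scale C, Scale A.
Smallest convergent = 0.44. Discriminant |r|: 0.53, 0.43, 0.54, 0.69, 0.59; count ≥ 0.44 → 4.

4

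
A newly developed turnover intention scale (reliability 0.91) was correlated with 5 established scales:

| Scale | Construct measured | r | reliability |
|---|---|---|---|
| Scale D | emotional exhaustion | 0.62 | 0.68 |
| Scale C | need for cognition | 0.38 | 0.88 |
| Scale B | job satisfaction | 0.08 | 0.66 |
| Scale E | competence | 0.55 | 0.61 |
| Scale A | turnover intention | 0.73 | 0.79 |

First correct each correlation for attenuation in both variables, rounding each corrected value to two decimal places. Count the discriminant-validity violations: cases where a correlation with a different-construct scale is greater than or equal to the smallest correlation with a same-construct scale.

Disattenuated r (r / √(r_scale · r_new)):
  Scale D (disc): 0.62 / √(0.68·0.91) = 0.79
  Scale C (disc): 0.38 / √(0.88·0.91) = 0.42
  Scale B (disc): 0.08 / √(0.66·0.91) = 0.10
  Scale E (disc): 0.55 / √(0.61·0.91) = 0.74
  Scale A (conv): 0.73 / √(0.79·0.91) = 0.86
Smallest convergent = 0.86. Discriminant values: 0.79, 0.42, 0.10, 0.74; count ≥ 0.86 → 0.

0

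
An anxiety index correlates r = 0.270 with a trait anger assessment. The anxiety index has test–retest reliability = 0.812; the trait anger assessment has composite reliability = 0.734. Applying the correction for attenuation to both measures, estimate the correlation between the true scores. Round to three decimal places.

0.350

r_true = r_obs / √(r_xx · r_yy) = 0.270 / √(0.812 × 0.734) = 0.270 / √0.596008 = 0.270 / 0.7720 ≈ 0.350.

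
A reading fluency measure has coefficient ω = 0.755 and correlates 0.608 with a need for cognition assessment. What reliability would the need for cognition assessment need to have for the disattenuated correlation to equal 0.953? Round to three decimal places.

r_true = r_obs / √(r_xx · r_yy) ⇒ 0.953 = 0.608 / √(0.755 · r_yy).
√(0.755 · r_yy) = 0.608 / 0.953 = 0.6380; 0.755 · r_yy = 0.4070; r_yy = 0.4070 / 0.755 ≈ 0.539.

0.539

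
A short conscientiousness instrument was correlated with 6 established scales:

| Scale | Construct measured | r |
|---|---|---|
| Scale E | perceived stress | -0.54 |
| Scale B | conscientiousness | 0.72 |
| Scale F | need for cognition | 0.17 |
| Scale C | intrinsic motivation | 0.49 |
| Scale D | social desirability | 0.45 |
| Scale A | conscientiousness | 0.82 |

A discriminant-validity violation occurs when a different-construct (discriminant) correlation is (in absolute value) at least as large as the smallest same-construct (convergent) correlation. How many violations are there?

0

Convergent (same construct = conscientiousness): Scale B, Scale A.
Smallest convergent = 0.72. Discriminant |r|: 0.54, 0.17, 0.49, 0.45; count ≥ 0.72 → 0.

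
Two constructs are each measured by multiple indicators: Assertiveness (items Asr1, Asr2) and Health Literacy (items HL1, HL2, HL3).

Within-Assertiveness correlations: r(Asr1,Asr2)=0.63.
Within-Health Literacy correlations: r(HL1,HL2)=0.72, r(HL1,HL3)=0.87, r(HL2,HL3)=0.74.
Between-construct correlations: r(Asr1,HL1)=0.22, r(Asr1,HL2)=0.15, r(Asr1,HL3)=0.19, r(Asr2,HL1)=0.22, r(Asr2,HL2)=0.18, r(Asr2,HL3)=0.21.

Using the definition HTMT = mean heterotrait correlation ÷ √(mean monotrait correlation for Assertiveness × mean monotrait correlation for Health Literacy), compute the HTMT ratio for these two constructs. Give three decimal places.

0.279

Mean between = 1.17/6 = 0.1950.
Mean within-Asr = 0.63/1 = 0.6300; mean within-HL = 2.33/3 = 0.7767.
Geometric mean = √(0.6300 × 0.7767) = 0.6995.
HTMT = 0.1950 / 0.6995 = 0.279.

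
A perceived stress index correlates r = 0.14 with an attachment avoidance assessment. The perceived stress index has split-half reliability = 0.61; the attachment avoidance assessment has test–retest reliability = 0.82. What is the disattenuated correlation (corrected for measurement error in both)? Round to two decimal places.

r_true = r_obs / √(r_xx · r_yy) = 0.14 / √(0.61 × 0.82) = 0.14 / √0.5002 = 0.14 / 0.7072 ≈ 0.20.

0.20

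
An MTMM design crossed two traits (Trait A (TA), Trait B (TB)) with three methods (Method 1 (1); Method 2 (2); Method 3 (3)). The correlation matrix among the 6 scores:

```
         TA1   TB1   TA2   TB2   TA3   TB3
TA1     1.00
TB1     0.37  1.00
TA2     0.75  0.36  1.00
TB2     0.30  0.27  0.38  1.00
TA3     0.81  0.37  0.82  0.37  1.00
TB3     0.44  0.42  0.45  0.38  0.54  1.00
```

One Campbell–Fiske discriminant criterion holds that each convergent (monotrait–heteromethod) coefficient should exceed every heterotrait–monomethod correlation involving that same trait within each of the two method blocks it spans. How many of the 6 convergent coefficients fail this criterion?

3

Checking each validity diagonal entry against its comparison values:
TA (methods 1·2): 0.75 vs {0.37, 0.38} → pass.
TA (methods 1·3): 0.81 vs {0.37, 0.54} → pass.
TA (methods 2·3): 0.82 vs {0.38, 0.54} → pass.
TB (methods 1·2): 0.27 vs {0.37, 0.38} → fail.
TB (methods 1·3): 0.42 vs {0.37, 0.54} → fail.
TB (methods 2·3): 0.38 vs {0.38, 0.54} → fail.
3 of 6 fail.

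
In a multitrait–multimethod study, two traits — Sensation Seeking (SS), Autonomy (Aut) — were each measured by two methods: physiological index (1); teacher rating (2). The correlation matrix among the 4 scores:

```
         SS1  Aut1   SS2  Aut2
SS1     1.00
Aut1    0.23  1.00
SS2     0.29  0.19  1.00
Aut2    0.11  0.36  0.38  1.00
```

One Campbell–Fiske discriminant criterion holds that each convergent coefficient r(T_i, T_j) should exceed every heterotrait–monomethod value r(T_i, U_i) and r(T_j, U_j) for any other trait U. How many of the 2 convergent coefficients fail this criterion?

2

Each convergent coefficient versus the relevant comparison correlations:
SS (methods 1·2): 0.29 vs {0.23, 0.38} → fail.
Aut (methods 1·2): 0.36 vs {0.23, 0.38} → fail.
2 of 2 fail.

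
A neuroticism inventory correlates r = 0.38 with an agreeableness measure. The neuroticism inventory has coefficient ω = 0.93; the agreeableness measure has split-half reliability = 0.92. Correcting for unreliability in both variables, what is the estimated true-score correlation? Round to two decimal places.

r_true = r_obs / √(r_xx · r_yy) = 0.38 / √(0.93 × 0.92) = 0.38 / √0.8556 = 0.38 / 0.9250 ≈ 0.41.

0.41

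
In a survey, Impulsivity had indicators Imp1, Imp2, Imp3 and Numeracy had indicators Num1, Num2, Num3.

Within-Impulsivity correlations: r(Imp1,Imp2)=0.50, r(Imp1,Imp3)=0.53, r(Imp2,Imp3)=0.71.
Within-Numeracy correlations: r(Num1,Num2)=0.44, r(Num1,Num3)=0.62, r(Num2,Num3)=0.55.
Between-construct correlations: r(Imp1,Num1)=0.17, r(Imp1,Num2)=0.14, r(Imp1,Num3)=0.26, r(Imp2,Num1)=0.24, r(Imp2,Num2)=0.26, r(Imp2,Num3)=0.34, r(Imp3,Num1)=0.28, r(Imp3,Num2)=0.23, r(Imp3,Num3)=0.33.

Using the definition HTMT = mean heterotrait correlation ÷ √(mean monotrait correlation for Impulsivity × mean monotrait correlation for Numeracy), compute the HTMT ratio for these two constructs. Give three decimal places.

Mean between = 2.25/9 = 0.2500.
Mean within-Imp = 1.74/3 = 0.5800; mean within-Num = 1.61/3 = 0.5367.
Geometric mean = √(0.5800 × 0.5367) = 0.5579.
HTMT = 0.2500 / 0.5579 = 0.448.

0.448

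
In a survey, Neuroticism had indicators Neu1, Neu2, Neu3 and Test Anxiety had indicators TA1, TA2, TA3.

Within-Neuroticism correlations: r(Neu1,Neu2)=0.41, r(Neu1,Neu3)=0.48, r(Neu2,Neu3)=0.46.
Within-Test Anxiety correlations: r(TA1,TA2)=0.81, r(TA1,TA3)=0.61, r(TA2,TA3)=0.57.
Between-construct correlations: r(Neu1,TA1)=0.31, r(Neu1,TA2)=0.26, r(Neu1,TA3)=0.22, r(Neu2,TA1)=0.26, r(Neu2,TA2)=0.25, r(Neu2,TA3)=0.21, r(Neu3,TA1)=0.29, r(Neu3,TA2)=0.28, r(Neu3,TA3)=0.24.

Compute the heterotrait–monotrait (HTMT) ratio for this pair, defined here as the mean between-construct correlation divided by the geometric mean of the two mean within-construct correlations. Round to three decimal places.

0.472

Mean heterotrait r = 2.32/9 = 0.2578.
Mean within-Neu = 1.35/3 = 0.4500; mean within-TA = 1.99/3 = 0.6633.
Geometric mean = √(0.4500 × 0.6633) = 0.5463.
HTMT = 0.2578 / 0.5463 = 0.472.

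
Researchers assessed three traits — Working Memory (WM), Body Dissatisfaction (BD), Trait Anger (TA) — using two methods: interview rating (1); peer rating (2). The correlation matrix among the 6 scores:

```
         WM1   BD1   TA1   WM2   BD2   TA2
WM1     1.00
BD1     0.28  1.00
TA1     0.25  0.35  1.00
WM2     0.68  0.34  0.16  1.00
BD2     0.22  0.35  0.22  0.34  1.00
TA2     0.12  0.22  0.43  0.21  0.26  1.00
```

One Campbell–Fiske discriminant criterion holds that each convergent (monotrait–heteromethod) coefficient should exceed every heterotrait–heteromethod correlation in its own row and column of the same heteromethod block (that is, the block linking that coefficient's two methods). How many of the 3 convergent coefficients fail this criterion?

0

Each convergent coefficient versus the relevant comparison correlations:
WM (methods 1·2): 0.68 vs {0.22, 0.34, 0.12, 0.16} → pass.
BD (methods 1·2): 0.35 vs {0.34, 0.22, 0.22, 0.22} → pass.
TA (methods 1·2): 0.43 vs {0.16, 0.12, 0.22, 0.22} → pass.
0 of 3 fail.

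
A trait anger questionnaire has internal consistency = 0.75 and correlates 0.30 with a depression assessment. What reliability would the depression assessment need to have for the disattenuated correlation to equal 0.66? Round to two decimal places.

0.28

r_true = r_obs / √(r_xx · r_yy) ⇒ 0.66 = 0.30 / √(0.75 · r_yy).
√(0.75 · r_yy) = 0.30 / 0.66 = 0.4545; 0.75 · r_yy = 0.2066; r_yy = 0.2066 / 0.75 ≈ 0.28.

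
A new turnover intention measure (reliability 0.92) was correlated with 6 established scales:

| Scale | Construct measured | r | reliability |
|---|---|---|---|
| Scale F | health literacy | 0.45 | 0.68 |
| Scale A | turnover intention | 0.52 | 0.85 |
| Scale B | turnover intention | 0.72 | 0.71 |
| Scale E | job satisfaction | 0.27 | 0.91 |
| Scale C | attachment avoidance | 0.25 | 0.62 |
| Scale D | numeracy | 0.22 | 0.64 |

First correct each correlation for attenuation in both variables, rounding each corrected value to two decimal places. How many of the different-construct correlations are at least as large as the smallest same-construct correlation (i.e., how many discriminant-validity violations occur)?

Disattenuated r (r / √(r_scale · r_new)):
  Scale F (disc): 0.45 / √(0.68·0.92) = 0.57
  Scale A (conv): 0.52 / √(0.85·0.92) = 0.59
  Scale B (conv): 0.72 / √(0.71·0.92) = 0.89
  Scale E (disc): 0.27 / √(0.91·0.92) = 0.30
  Scale C (disc): 0.25 / √(0.62·0.92) = 0.33
  Scale D (disc): 0.22 / √(0.64·0.92) = 0.29
Smallest convergent = 0.59. Discriminant values: 0.57, 0.30, 0.33, 0.29; count ≥ 0.59 → 0.

0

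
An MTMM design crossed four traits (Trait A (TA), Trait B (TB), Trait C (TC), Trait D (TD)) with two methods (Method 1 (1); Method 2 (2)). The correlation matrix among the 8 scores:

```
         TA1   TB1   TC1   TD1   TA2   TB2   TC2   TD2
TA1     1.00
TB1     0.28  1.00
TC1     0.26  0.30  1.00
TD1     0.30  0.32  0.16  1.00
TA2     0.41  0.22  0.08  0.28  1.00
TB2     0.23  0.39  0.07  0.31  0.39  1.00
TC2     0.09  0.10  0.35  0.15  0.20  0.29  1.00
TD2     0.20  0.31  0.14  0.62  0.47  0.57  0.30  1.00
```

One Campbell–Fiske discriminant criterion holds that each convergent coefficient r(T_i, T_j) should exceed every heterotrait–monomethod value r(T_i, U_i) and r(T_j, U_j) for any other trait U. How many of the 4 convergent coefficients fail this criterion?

2

Each convergent coefficient versus the relevant comparison correlations:
TA (methods 1·2): 0.41 vs {0.28, 0.39, 0.26, 0.20, 0.30, 0.47} → fail.
TB (methods 1·2): 0.39 vs {0.28, 0.39, 0.30, 0.29, 0.32, 0.57} → fail.
TC (methods 1·2): 0.35 vs {0.26, 0.20, 0.30, 0.29, 0.16, 0.30} → pass.
TD (methods 1·2): 0.62 vs {0.30, 0.47, 0.32, 0.57, 0.16, 0.30} → pass.
2 of 4 fail.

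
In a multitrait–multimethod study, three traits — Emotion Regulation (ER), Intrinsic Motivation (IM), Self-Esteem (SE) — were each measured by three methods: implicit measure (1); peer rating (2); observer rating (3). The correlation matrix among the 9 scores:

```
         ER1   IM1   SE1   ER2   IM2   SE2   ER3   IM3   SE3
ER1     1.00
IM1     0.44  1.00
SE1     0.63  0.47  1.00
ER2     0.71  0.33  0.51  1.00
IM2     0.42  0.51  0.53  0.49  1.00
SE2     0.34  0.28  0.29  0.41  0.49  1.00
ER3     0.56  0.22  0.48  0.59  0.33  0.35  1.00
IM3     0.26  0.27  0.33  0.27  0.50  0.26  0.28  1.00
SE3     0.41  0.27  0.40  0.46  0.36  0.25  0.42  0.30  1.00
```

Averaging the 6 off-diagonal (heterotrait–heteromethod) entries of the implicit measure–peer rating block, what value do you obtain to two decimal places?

0.40

HTHM values (method 1 × method 2): 0.42, 0.34, 0.33, 0.28, 0.51, 0.53; mean = 2.41/6 = 0.40.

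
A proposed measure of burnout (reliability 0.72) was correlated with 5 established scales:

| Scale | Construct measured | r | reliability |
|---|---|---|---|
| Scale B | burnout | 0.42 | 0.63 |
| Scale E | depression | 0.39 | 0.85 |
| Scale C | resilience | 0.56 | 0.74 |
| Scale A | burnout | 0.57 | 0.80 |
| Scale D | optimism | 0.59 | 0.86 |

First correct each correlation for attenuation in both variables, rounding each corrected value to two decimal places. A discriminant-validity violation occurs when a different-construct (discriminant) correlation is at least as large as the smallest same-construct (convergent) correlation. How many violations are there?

2

Disattenuated r (r / √(r_scale · r_new)):
  Scale B (conv): 0.42 / √(0.63·0.72) = 0.62
  Scale E (disc): 0.39 / √(0.85·0.72) = 0.50
  Scale C (disc): 0.56 / √(0.74·0.72) = 0.77
  Scale A (conv): 0.57 / √(0.80·0.72) = 0.75
  Scale D (disc): 0.59 / √(0.86·0.72) = 0.75
Smallest convergent = 0.62. Discriminant values: 0.50, 0.77, 0.75; count ≥ 0.62 → 2.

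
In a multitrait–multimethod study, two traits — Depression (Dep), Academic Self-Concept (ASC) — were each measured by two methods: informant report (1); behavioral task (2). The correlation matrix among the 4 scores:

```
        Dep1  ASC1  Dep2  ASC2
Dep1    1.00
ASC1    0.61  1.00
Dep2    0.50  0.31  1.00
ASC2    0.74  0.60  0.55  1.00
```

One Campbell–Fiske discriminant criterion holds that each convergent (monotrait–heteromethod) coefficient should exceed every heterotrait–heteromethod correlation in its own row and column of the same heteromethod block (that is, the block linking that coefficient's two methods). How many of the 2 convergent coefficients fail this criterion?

2

Convergent coefficients and their comparison sets:
Dep (methods 1·2): 0.50 vs {0.74, 0.31} → fail.
ASC (methods 1·2): 0.60 vs {0.31, 0.74} → fail.
2 of 2 fail.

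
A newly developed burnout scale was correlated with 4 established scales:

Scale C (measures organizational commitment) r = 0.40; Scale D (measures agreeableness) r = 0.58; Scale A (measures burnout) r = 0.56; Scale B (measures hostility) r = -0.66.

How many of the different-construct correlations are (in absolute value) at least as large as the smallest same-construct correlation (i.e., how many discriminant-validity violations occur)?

2

Convergent (same construct = burnout): Scale A.
Smallest convergent = 0.56. Discriminant |r|: 0.40, 0.58, 0.66; count ≥ 0.56 → 2.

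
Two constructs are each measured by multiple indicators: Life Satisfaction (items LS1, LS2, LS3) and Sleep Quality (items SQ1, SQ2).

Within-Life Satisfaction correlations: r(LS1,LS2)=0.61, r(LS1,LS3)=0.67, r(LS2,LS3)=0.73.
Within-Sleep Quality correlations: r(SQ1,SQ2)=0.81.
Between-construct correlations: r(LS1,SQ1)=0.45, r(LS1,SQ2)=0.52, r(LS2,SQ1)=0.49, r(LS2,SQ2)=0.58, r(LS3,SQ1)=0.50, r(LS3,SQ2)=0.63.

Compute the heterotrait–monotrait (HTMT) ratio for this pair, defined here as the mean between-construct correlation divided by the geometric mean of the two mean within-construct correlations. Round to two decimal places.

0.72

Between-construct mean = 3.17/6 = 0.5283.
Mean within-LS = 2.01/3 = 0.6700; mean within-SQ = 0.81/1 = 0.8100.
Geometric mean = √(0.6700 × 0.8100) = 0.7367.
HTMT = 0.5283 / 0.7367 = 0.72.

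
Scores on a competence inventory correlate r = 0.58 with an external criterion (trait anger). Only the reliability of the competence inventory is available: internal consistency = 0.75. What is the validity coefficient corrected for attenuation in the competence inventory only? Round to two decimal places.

0.67

Single correction: r_c = r_obs / √r_xx = 0.58 / √0.75 = 0.58 / 0.8660 ≈ 0.67.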